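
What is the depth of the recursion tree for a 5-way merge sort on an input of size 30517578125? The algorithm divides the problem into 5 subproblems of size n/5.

For divide and conquer with division factor 5:

Problem sizes at each level:
Level 0: 30517578125
Level 1: 6103515625
Level 2: 1220703125
Level 3: 244140625
Level 4: 48828125
Level 5: 9765625
Level 6: 1953125
Level 7: 390625
Level 8: 78125
Level 9: 15625
Level 10: 3125
Level 11: 625
Level 12: 125
Level 13: 25
Level 14: 5
Level 15: 1

The root is level 0 and the size-1 base case is level 15 (the tree spans levels 0 through 15, i.e. 16 levels counting the root), so the depth is the number of divisions: log_5(30517578125) = 15

The recursion tree depth is log_5(30517578125) = 15. At each level, the problem size is divided by 5, so it takes 15 divisions to reduce to a base case of size 1. The algorithm makes 5 recursive calls at each level.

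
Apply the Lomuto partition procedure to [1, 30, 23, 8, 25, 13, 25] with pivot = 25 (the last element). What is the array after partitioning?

Lomuto partition with pivot = 25:

Initial array: [1, 30, 23, 8, 25, 13, 25]

arr[0]=1 <= 25: swap with position 0, array becomes [1, 30, 23, 8, 25, 13, 25]
arr[1]=30 > 25: no swap
arr[2]=23 <= 25: swap with position 1, array becomes [1, 23, 30, 8, 25, 13, 25]
arr[3]=8 <= 25: swap with position 2, array becomes [1, 23, 8, 30, 25, 13, 25]
arr[4]=25 <= 25: swap with position 3, array becomes [1, 23, 8, 25, 30, 13, 25]
arr[5]=13 <= 25: swap with position 4, array becomes [1, 23, 8, 25, 13, 30, 25]

Place pivot at position 5: [1, 23, 8, 25, 13, 25, 30]
Pivot position: 5

After partitioning with pivot 25, the array becomes [1, 23, 8, 25, 13, 25, 30]. The pivot is placed at index 5. All elements to the left of the pivot are <= 25, and all elements to the right are > 25.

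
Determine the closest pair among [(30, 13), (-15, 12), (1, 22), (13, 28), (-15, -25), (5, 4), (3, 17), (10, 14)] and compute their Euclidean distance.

Computing all pairwise distances among 8 points:

d((30, 13), (-15, 12)) = 45.0111
d((30, 13), (1, 22)) = 30.3645
d((30, 13), (13, 28)) = 22.6716
d((30, 13), (-15, -25)) = 58.8982
d((30, 13), (5, 4)) = 26.5707
d((30, 13), (3, 17)) = 27.2947
d((30, 13), (10, 14)) = 20.025
d((-15, 12), (1, 22)) = 18.868
d((-15, 12), (13, 28)) = 32.249
d((-15, 12), (-15, -25)) = 37.0
d((-15, 12), (5, 4)) = 21.5407
d((-15, 12), (3, 17)) = 18.6815
d((-15, 12), (10, 14)) = 25.0799
d((1, 22), (13, 28)) = 13.4164
d((1, 22), (-15, -25)) = 49.6488
d((1, 22), (5, 4)) = 18.4391
d((1, 22), (3, 17)) = 5.3852 <-- minimum
d((1, 22), (10, 14)) = 12.0416
d((13, 28), (-15, -25)) = 59.9416
d((13, 28), (5, 4)) = 25.2982
d((13, 28), (3, 17)) = 14.8661
d((13, 28), (10, 14)) = 14.3178
d((-15, -25), (5, 4)) = 35.2278
d((-15, -25), (3, 17)) = 45.6946
d((-15, -25), (10, 14)) = 46.3249
d((5, 4), (3, 17)) = 13.1529
d((5, 4), (10, 14)) = 11.1803
d((3, 17), (10, 14)) = 7.6158

Closest pair: (1, 22) and (3, 17) with distance 5.3852

The closest pair is (1, 22) and (3, 17) with Euclidean distance 5.3852. For 8 points, brute-force pairwise comparison is shown above. For large n, the divide-and-conquer algorithm (sort by x, recurse on halves, check the dividing strip) achieves O(n log n).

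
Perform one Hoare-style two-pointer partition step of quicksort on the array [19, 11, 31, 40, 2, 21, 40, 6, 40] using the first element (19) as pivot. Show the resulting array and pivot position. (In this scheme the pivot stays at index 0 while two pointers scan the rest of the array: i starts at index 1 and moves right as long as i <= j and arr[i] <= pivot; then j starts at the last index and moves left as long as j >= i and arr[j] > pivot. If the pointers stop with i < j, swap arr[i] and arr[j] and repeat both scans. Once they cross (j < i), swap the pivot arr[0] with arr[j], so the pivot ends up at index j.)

Hoare-style two-pointer partition with pivot = 19:

Initial array: [19, 11, 31, 40, 2, 21, 40, 6, 40]

Pointers start at i = 1, j = 8.
i stops at index 2 (arr[2]=31 > 19), j stops at index 7 (arr[7]=6 <= 19): swap arr[2] and arr[7], array becomes [19, 11, 6, 40, 2, 21, 40, 31, 40]
i stops at index 3 (arr[3]=40 > 19), j stops at index 4 (arr[4]=2 <= 19): swap arr[3] and arr[4], array becomes [19, 11, 6, 2, 40, 21, 40, 31, 40]
i ends at 4, j ends at 3: the pointers have crossed (j < i), so scanning stops.

Swap pivot arr[0] with arr[3] to place pivot at position 3: [2, 11, 6, 19, 40, 21, 40, 31, 40]
Pivot position: 3

After partitioning with pivot 19, the array becomes [2, 11, 6, 19, 40, 21, 40, 31, 40]. The pivot is placed at index 3. All elements to the left of the pivot are <= 19, and all elements to the right are > 19.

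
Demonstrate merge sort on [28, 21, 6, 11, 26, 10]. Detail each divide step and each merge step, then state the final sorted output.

Merge sort trace:

Split: [28, 21, 6, 11, 26, 10] -> [28, 21, 6] and [11, 26, 10]
  Split: [28, 21, 6] -> [28] and [21, 6]
    Split: [21, 6] -> [21] and [6]
    Merge: [21] + [6] -> [6, 21]
  Merge: [28] + [6, 21] -> [6, 21, 28]
  Split: [11, 26, 10] -> [11] and [26, 10]
    Split: [26, 10] -> [26] and [10]
    Merge: [26] + [10] -> [10, 26]
  Merge: [11] + [10, 26] -> [10, 11, 26]
Merge: [6, 21, 28] + [10, 11, 26] -> [6, 10, 11, 21, 26, 28]

Final sorted array: [6, 10, 11, 21, 26, 28]

The merge sort proceeds by recursively splitting the array and merging sorted halves.
After all merges, the sorted array is [6, 10, 11, 21, 26, 28].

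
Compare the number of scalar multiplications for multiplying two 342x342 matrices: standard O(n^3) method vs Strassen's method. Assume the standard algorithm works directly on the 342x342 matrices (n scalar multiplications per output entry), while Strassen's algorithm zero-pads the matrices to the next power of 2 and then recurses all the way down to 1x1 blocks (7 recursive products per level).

Matrix multiplication for 342x342 matrices:

Strassen's algorithm requires power-of-2 dimensions. Pad 342x342 to 512x512 (next power of 2).

Standard algorithm: 342^3 = 40001688 multiplications
Strassen's algorithm: 7^(log2(512)) = 7^9 = 40353607 multiplications
Difference: 40001688 - 40353607 = -351919 (Strassen uses MORE here due to padding overhead — for small or just-over-power-of-2 n, padding can outweigh the per-level savings)

Standard: 40001688 multiplications (342^3). Strassen: 40353607 multiplications (7^9, after padding to 512x512). Strassen reduces 8 recursive multiplications to 7 at each level.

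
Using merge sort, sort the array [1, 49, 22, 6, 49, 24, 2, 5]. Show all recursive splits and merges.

Merge sort trace:

Split: [1, 49, 22, 6, 49, 24, 2, 5] -> [1, 49, 22, 6] and [49, 24, 2, 5]
  Split: [1, 49, 22, 6] -> [1, 49] and [22, 6]
    Split: [1, 49] -> [1] and [49]
    Merge: [1] + [49] -> [1, 49]
    Split: [22, 6] -> [22] and [6]
    Merge: [22] + [6] -> [6, 22]
  Merge: [1, 49] + [6, 22] -> [1, 6, 22, 49]
  Split: [49, 24, 2, 5] -> [49, 24] and [2, 5]
    Split: [49, 24] -> [49] and [24]
    Merge: [49] + [24] -> [24, 49]
    Split: [2, 5] -> [2] and [5]
    Merge: [2] + [5] -> [2, 5]
  Merge: [24, 49] + [2, 5] -> [2, 5, 24, 49]
Merge: [1, 6, 22, 49] + [2, 5, 24, 49] -> [1, 2, 5, 6, 22, 24, 49, 49]

Final sorted array: [1, 2, 5, 6, 22, 24, 49, 49]

The merge sort proceeds by recursively splitting the array and merging sorted halves.
After all merges, the sorted array is [1, 2, 5, 6, 22, 24, 49, 49].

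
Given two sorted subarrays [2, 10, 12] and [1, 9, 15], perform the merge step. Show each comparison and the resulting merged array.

Merging process:

Compare 2 vs 1: take 1 from right. Merged: [1]
Compare 2 vs 9: take 2 from left. Merged: [1, 2]
Compare 10 vs 9: take 9 from right. Merged: [1, 2, 9]
Compare 10 vs 15: take 10 from left. Merged: [1, 2, 9, 10]
Compare 12 vs 15: take 12 from left. Merged: [1, 2, 9, 10, 12]
Append remaining from right: [15]. Merged: [1, 2, 9, 10, 12, 15]

Final merged array: [1, 2, 9, 10, 12, 15]
Total comparisons: 5

The merged array is [1, 2, 9, 10, 12, 15], requiring 5 comparisons. The merge step runs in O(n) time where n is the total number of elements.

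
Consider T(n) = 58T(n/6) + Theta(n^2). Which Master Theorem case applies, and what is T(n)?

Master Theorem for T(n) = 58T(n/6) + O(n^2):

a = 58, b = 6, c = 2
log_b(a) = log_6(58) = 2.2662

Case 1: c = 2 < log_6(58) = 2.2662
T(n) = O(n^(log_6 58))

For T(n) = 58T(n/6) + O(n^2): log_6(58) = 2.2662. This is Case 1 of the Master Theorem (c < log_b(a), work dominated by leaves), giving O(n^(log_6 58)).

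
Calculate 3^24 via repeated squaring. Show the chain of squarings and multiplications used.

Computing 3^24 by squaring (build up from 3^1; each line after the first costs one multiplication):

3^1 = 3
3^2 = (3^1)^2 = 3^2 = 9
3^3 = 3 * 3^2 = 3 * 9 = 27
3^6 = (3^3)^2 = 27^2 = 729
3^12 = (3^6)^2 = 729^2 = 531441
3^24 = (3^12)^2 = 531441^2 = 282429536481

Result: 282429536481
Multiplications needed: 5 (5 lines after 3^1)

3^24 = 282429536481. Using exponentiation by squaring, this requires 5 multiplications. The key idea: if the exponent is even, square the half-power; if odd, multiply by the base once.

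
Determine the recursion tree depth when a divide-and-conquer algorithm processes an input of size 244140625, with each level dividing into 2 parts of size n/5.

For divide and conquer with division factor 5:

Problem sizes at each level:
Level 0: 244140625
Level 1: 48828125
Level 2: 9765625
Level 3: 1953125
Level 4: 390625
Level 5: 78125
Level 6: 15625
Level 7: 3125
Level 8: 625
Level 9: 125
Level 10: 25
Level 11: 5
Level 12: 1

The root is level 0 and the size-1 base case is level 12 (the tree spans levels 0 through 12, i.e. 13 levels counting the root), so the depth is the number of divisions: log_5(244140625) = 12

The recursion tree depth is log_5(244140625) = 12. At each level, the problem size is divided by 5, so it takes 12 divisions to reduce to a base case of size 1. The algorithm makes 2 recursive calls at each level.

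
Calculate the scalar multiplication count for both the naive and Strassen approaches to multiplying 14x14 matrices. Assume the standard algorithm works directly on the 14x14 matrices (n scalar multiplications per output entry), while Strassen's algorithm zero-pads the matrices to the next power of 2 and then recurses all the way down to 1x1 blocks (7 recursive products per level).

Matrix multiplication for 14x14 matrices:

Strassen's algorithm requires power-of-2 dimensions. Pad 14x14 to 16x16 (next power of 2).

Standard algorithm: 14^3 = 2744 multiplications
Strassen's algorithm: 7^(log2(16)) = 7^4 = 2401 multiplications
Savings: 2744 - 2401 = 343 multiplications

Standard: 2744 multiplications (14^3). Strassen: 2401 multiplications (7^4, after padding to 16x16). Strassen reduces 8 recursive multiplications to 7 at each level.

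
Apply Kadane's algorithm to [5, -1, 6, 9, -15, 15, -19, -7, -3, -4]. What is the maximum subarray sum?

Using Kadane's algorithm on [5, -1, 6, 9, -15, 15, -19, -7, -3, -4]:

Scanning through the array:
Position 1 (value -1): max_ending_here = 4, max_so_far = 5
Position 2 (value 6): max_ending_here = 10, max_so_far = 10
Position 3 (value 9): max_ending_here = 19, max_so_far = 19
Position 4 (value -15): max_ending_here = 4, max_so_far = 19
Position 5 (value 15): max_ending_here = 19, max_so_far = 19
Position 6 (value -19): max_ending_here = 0, max_so_far = 19
Position 7 (value -7): max_ending_here = -7, max_so_far = 19
Position 8 (value -3): max_ending_here = -3, max_so_far = 19
Position 9 (value -4): max_ending_here = -4, max_so_far = 19

Maximum subarray: [5, -1, 6, 9]
Maximum sum: 19

The maximum subarray is [5, -1, 6, 9] with sum 19. This subarray runs from index 0 to index 3.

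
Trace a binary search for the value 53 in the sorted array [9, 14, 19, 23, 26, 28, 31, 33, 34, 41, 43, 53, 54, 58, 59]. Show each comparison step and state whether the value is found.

Binary search for 53 in [9, 14, 19, 23, 26, 28, 31, 33, 34, 41, 43, 53, 54, 58, 59]:

lo=0, hi=14, mid=7, arr[mid]=33 -> 33 < 53, search right half
lo=8, hi=14, mid=11, arr[mid]=53 -> Found target at index 11!

Binary search finds 53 at index 11 after 2 comparisons. The search repeatedly halves the search space by comparing with the middle element.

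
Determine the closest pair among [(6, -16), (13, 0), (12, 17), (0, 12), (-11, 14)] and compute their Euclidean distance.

Computing all pairwise distances among 5 points:

d((6, -16), (13, 0)) = 17.4642
d((6, -16), (12, 17)) = 33.541
d((6, -16), (0, 12)) = 28.6356
d((6, -16), (-11, 14)) = 34.4819
d((13, 0), (12, 17)) = 17.0294
d((13, 0), (0, 12)) = 17.6918
d((13, 0), (-11, 14)) = 27.7849
d((12, 17), (0, 12)) = 13.0
d((12, 17), (-11, 14)) = 23.1948
d((0, 12), (-11, 14)) = 11.1803 <-- minimum

Closest pair: (0, 12) and (-11, 14) with distance 11.1803

The closest pair is (0, 12) and (-11, 14) with Euclidean distance 11.1803. For 5 points, brute-force pairwise comparison is shown above. For large n, the divide-and-conquer algorithm (sort by x, recurse on halves, check the dividing strip) achieves O(n log n).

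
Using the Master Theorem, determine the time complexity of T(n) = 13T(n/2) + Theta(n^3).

Master Theorem for T(n) = 13T(n/2) + O(n^3):

a = 13, b = 2, c = 3
log_b(a) = log_2(13) = 3.7004

Case 1: c = 3 < log_2(13) = 3.7004
T(n) = O(n^(log_2 13))

For T(n) = 13T(n/2) + O(n^3): log_2(13) = 3.7004. This is Case 1 of the Master Theorem (c < log_b(a), work dominated by leaves), giving O(n^(log_2 13)).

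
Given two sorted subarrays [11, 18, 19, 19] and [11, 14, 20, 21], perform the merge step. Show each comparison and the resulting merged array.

Merging process:

Compare 11 vs 11: take 11 from left. Merged: [11]
Compare 18 vs 11: take 11 from right. Merged: [11, 11]
Compare 18 vs 14: take 14 from right. Merged: [11, 11, 14]
Compare 18 vs 20: take 18 from left. Merged: [11, 11, 14, 18]
Compare 19 vs 20: take 19 from left. Merged: [11, 11, 14, 18, 19]
Compare 19 vs 20: take 19 from left. Merged: [11, 11, 14, 18, 19, 19]
Append remaining from right: [20, 21]. Merged: [11, 11, 14, 18, 19, 19, 20, 21]

Final merged array: [11, 11, 14, 18, 19, 19, 20, 21]
Total comparisons: 6

The merged array is [11, 11, 14, 18, 19, 19, 20, 21], requiring 6 comparisons. The merge step runs in O(n) time where n is the total number of elements.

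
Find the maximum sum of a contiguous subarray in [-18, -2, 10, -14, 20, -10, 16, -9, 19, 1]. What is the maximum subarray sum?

Using Kadane's algorithm on [-18, -2, 10, -14, 20, -10, 16, -9, 19, 1]:

Scanning through the array:
Position 1 (value -2): max_ending_here = -2, max_so_far = -2
Position 2 (value 10): max_ending_here = 10, max_so_far = 10
Position 3 (value -14): max_ending_here = -4, max_so_far = 10
Position 4 (value 20): max_ending_here = 20, max_so_far = 20
Position 5 (value -10): max_ending_here = 10, max_so_far = 20
Position 6 (value 16): max_ending_here = 26, max_so_far = 26
Position 7 (value -9): max_ending_here = 17, max_so_far = 26
Position 8 (value 19): max_ending_here = 36, max_so_far = 36
Position 9 (value 1): max_ending_here = 37, max_so_far = 37

Maximum subarray: [20, -10, 16, -9, 19, 1]
Maximum sum: 37

The maximum subarray is [20, -10, 16, -9, 19, 1] with sum 37. This subarray runs from index 4 to index 9.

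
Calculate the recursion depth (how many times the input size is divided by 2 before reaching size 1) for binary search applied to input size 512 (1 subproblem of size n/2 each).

For divide and conquer with division factor 2:

Problem sizes at each level:
Level 0: 512
Level 1: 256
Level 2: 128
Level 3: 64
Level 4: 32
Level 5: 16
Level 6: 8
Level 7: 4
Level 8: 2
Level 9: 1

The root is level 0 and the size-1 base case is level 9 (the tree spans levels 0 through 9, i.e. 10 levels counting the root), so the depth is the number of divisions: log_2(512) = 9

The recursion tree depth is log_2(512) = 9. At each level, the problem size is divided by 2, so it takes 9 divisions to reduce to a base case of size 1. The algorithm makes 1 recursive call at each level.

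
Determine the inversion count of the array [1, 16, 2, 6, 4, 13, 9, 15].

Finding inversions in [1, 16, 2, 6, 4, 13, 9, 15]:

(1, 2): arr[1]=16 > arr[2]=2
(1, 3): arr[1]=16 > arr[3]=6
(1, 4): arr[1]=16 > arr[4]=4
(1, 5): arr[1]=16 > arr[5]=13
(1, 6): arr[1]=16 > arr[6]=9
(1, 7): arr[1]=16 > arr[7]=15
(3, 4): arr[3]=6 > arr[4]=4
(5, 6): arr[5]=13 > arr[6]=9

Total inversions: 8

The array has 8 inversion(s): (1,2), (1,3), (1,4), (1,5), (1,6), (1,7), (3,4), (5,6). Each pair (i,j) satisfies i < j and arr[i] > arr[j].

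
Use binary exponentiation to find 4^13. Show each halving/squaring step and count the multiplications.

Computing 4^13 by squaring (build up from 4^1; each line after the first costs one multiplication):

4^1 = 4
4^2 = (4^1)^2 = 4^2 = 16
4^3 = 4 * 4^2 = 4 * 16 = 64
4^6 = (4^3)^2 = 64^2 = 4096
4^12 = (4^6)^2 = 4096^2 = 16777216
4^13 = 4 * 4^12 = 4 * 16777216 = 67108864

Result: 67108864
Multiplications needed: 5 (5 lines after 4^1)

4^13 = 67108864. Using exponentiation by squaring, this requires 5 multiplications. The key idea: if the exponent is even, square the half-power; if odd, multiply by the base once.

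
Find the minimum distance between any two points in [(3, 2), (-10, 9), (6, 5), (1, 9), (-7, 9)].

Computing all pairwise distances among 5 points:

d((3, 2), (-10, 9)) = 14.7648
d((3, 2), (6, 5)) = 4.2426
d((3, 2), (1, 9)) = 7.2801
d((3, 2), (-7, 9)) = 12.2066
d((-10, 9), (6, 5)) = 16.4924
d((-10, 9), (1, 9)) = 11.0
d((-10, 9), (-7, 9)) = 3.0 <-- minimum
d((6, 5), (1, 9)) = 6.4031
d((6, 5), (-7, 9)) = 13.6015
d((1, 9), (-7, 9)) = 8.0

Closest pair: (-10, 9) and (-7, 9) with distance 3.0

The closest pair is (-10, 9) and (-7, 9) with Euclidean distance 3.0. For 5 points, brute-force pairwise comparison is shown above. For large n, the divide-and-conquer algorithm (sort by x, recurse on halves, check the dividing strip) achieves O(n log n).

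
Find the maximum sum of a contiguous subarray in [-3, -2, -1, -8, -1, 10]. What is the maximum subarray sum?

Using Kadane's algorithm on [-3, -2, -1, -8, -1, 10]:

Scanning through the array:
Position 1 (value -2): max_ending_here = -2, max_so_far = -2
Position 2 (value -1): max_ending_here = -1, max_so_far = -1
Position 3 (value -8): max_ending_here = -8, max_so_far = -1
Position 4 (value -1): max_ending_here = -1, max_so_far = -1
Position 5 (value 10): max_ending_here = 10, max_so_far = 10

Maximum subarray: [10]
Maximum sum: 10

The maximum subarray is [10] with sum 10. This subarray runs from index 5 to index 5.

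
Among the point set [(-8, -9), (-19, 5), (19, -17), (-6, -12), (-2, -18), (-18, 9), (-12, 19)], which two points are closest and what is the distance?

Computing all pairwise distances among 7 points:

d((-8, -9), (-19, 5)) = 17.8045
d((-8, -9), (19, -17)) = 28.1603
d((-8, -9), (-6, -12)) = 3.6056 <-- minimum
d((-8, -9), (-2, -18)) = 10.8167
d((-8, -9), (-18, 9)) = 20.5913
d((-8, -9), (-12, 19)) = 28.2843
d((-19, 5), (19, -17)) = 43.909
d((-19, 5), (-6, -12)) = 21.4009
d((-19, 5), (-2, -18)) = 28.6007
d((-19, 5), (-18, 9)) = 4.1231
d((-19, 5), (-12, 19)) = 15.6525
d((19, -17), (-6, -12)) = 25.4951
d((19, -17), (-2, -18)) = 21.0238
d((19, -17), (-18, 9)) = 45.2217
d((19, -17), (-12, 19)) = 47.5079
d((-6, -12), (-2, -18)) = 7.2111
d((-6, -12), (-18, 9)) = 24.1868
d((-6, -12), (-12, 19)) = 31.5753
d((-2, -18), (-18, 9)) = 31.3847
d((-2, -18), (-12, 19)) = 38.3275
d((-18, 9), (-12, 19)) = 11.6619

Closest pair: (-8, -9) and (-6, -12) with distance 3.6056

The closest pair is (-8, -9) and (-6, -12) with Euclidean distance 3.6056. For 7 points, brute-force pairwise comparison is shown above. For large n, the divide-and-conquer algorithm (sort by x, recurse on halves, check the dividing strip) achieves O(n log n).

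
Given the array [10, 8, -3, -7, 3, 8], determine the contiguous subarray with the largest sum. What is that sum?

Using Kadane's algorithm on [10, 8, -3, -7, 3, 8]:

Scanning through the array:
Position 1 (value 8): max_ending_here = 18, max_so_far = 18
Position 2 (value -3): max_ending_here = 15, max_so_far = 18
Position 3 (value -7): max_ending_here = 8, max_so_far = 18
Position 4 (value 3): max_ending_here = 11, max_so_far = 18
Position 5 (value 8): max_ending_here = 19, max_so_far = 19

Maximum subarray: [10, 8, -3, -7, 3, 8]
Maximum sum: 19

The maximum subarray is [10, 8, -3, -7, 3, 8] with sum 19. This subarray runs from index 0 to index 5.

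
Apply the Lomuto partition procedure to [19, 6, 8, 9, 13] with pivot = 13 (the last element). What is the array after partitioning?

Lomuto partition with pivot = 13:

Initial array: [19, 6, 8, 9, 13]

arr[0]=19 > 13: no swap
arr[1]=6 <= 13: swap with position 0, array becomes [6, 19, 8, 9, 13]
arr[2]=8 <= 13: swap with position 1, array becomes [6, 8, 19, 9, 13]
arr[3]=9 <= 13: swap with position 2, array becomes [6, 8, 9, 19, 13]

Place pivot at position 3: [6, 8, 9, 13, 19]
Pivot position: 3

After partitioning with pivot 13, the array becomes [6, 8, 9, 13, 19]. The pivot is placed at index 3. All elements to the left of the pivot are <= 13, and all elements to the right are > 13.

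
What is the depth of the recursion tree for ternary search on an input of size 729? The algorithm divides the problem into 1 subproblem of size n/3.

For divide and conquer with division factor 3:

Problem sizes at each level:
Level 0: 729
Level 1: 243
Level 2: 81
Level 3: 27
Level 4: 9
Level 5: 3
Level 6: 1

The root is level 0 and the size-1 base case is level 6 (the tree spans levels 0 through 6, i.e. 7 levels counting the root), so the depth is the number of divisions: log_3(729) = 6

The recursion tree depth is log_3(729) = 6. At each level, the problem size is divided by 3, so it takes 6 divisions to reduce to a base case of size 1. The algorithm makes 1 recursive call at each level.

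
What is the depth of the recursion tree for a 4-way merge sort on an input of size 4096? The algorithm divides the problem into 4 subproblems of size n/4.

For divide and conquer with division factor 4:

Problem sizes at each level:
Level 0: 4096
Level 1: 1024
Level 2: 256
Level 3: 64
Level 4: 16
Level 5: 4
Level 6: 1

The root is level 0 and the size-1 base case is level 6 (the tree spans levels 0 through 6, i.e. 7 levels counting the root), so the depth is the number of divisions: log_4(4096) = 6

The recursion tree depth is log_4(4096) = 6. At each level, the problem size is divided by 4, so it takes 6 divisions to reduce to a base case of size 1. The algorithm makes 4 recursive calls at each level.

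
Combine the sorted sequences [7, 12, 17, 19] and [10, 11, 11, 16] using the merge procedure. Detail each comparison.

Merging process:

Compare 7 vs 10: take 7 from left. Merged: [7]
Compare 12 vs 10: take 10 from right. Merged: [7, 10]
Compare 12 vs 11: take 11 from right. Merged: [7, 10, 11]
Compare 12 vs 11: take 11 from right. Merged: [7, 10, 11, 11]
Compare 12 vs 16: take 12 from left. Merged: [7, 10, 11, 11, 12]
Compare 17 vs 16: take 16 from right. Merged: [7, 10, 11, 11, 12, 16]
Append remaining from left: [17, 19]. Merged: [7, 10, 11, 11, 12, 16, 17, 19]

Final merged array: [7, 10, 11, 11, 12, 16, 17, 19]
Total comparisons: 6

The merged array is [7, 10, 11, 11, 12, 16, 17, 19], requiring 6 comparisons. The merge step runs in O(n) time where n is the total number of elements.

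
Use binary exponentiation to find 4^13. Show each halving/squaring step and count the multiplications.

Computing 4^13 by squaring (build up from 4^1; each line after the first costs one multiplication):

4^1 = 4
4^2 = (4^1)^2 = 4^2 = 16
4^3 = 4 * 4^2 = 4 * 16 = 64
4^6 = (4^3)^2 = 64^2 = 4096
4^12 = (4^6)^2 = 4096^2 = 16777216
4^13 = 4 * 4^12 = 4 * 16777216 = 67108864

Result: 67108864
Multiplications needed: 5 (5 lines after 4^1)

4^13 = 67108864. Using exponentiation by squaring, this requires 5 multiplications. The key idea: if the exponent is even, square the half-power; if odd, multiply by the base once.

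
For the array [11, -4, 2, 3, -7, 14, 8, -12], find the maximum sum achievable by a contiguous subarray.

Using Kadane's algorithm on [11, -4, 2, 3, -7, 14, 8, -12]:

Scanning through the array:
Position 1 (value -4): max_ending_here = 7, max_so_far = 11
Position 2 (value 2): max_ending_here = 9, max_so_far = 11
Position 3 (value 3): max_ending_here = 12, max_so_far = 12
Position 4 (value -7): max_ending_here = 5, max_so_far = 12
Position 5 (value 14): max_ending_here = 19, max_so_far = 19
Position 6 (value 8): max_ending_here = 27, max_so_far = 27
Position 7 (value -12): max_ending_here = 15, max_so_far = 27

Maximum subarray: [11, -4, 2, 3, -7, 14, 8]
Maximum sum: 27

The maximum subarray is [11, -4, 2, 3, -7, 14, 8] with sum 27. This subarray runs from index 0 to index 6.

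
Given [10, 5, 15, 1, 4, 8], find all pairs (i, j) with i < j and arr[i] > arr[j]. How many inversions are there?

Finding inversions in [10, 5, 15, 1, 4, 8]:

(0, 1): arr[0]=10 > arr[1]=5
(0, 3): arr[0]=10 > arr[3]=1
(0, 4): arr[0]=10 > arr[4]=4
(0, 5): arr[0]=10 > arr[5]=8
(1, 3): arr[1]=5 > arr[3]=1
(1, 4): arr[1]=5 > arr[4]=4
(2, 3): arr[2]=15 > arr[3]=1
(2, 4): arr[2]=15 > arr[4]=4
(2, 5): arr[2]=15 > arr[5]=8

Total inversions: 9

The array has 9 inversion(s): (0,1), (0,3), (0,4), (0,5), (1,3), (1,4), (2,3), (2,4), (2,5). Each pair (i,j) satisfies i < j and arr[i] > arr[j].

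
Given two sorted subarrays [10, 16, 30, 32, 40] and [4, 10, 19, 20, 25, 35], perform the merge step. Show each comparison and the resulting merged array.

Merging process:

Compare 10 vs 4: take 4 from right. Merged: [4]
Compare 10 vs 10: take 10 from left. Merged: [4, 10]
Compare 16 vs 10: take 10 from right. Merged: [4, 10, 10]
Compare 16 vs 19: take 16 from left. Merged: [4, 10, 10, 16]
Compare 30 vs 19: take 19 from right. Merged: [4, 10, 10, 16, 19]
Compare 30 vs 20: take 20 from right. Merged: [4, 10, 10, 16, 19, 20]
Compare 30 vs 25: take 25 from right. Merged: [4, 10, 10, 16, 19, 20, 25]
Compare 30 vs 35: take 30 from left. Merged: [4, 10, 10, 16, 19, 20, 25, 30]
Compare 32 vs 35: take 32 from left. Merged: [4, 10, 10, 16, 19, 20, 25, 30, 32]
Compare 40 vs 35: take 35 from right. Merged: [4, 10, 10, 16, 19, 20, 25, 30, 32, 35]
Append remaining from left: [40]. Merged: [4, 10, 10, 16, 19, 20, 25, 30, 32, 35, 40]

Final merged array: [4, 10, 10, 16, 19, 20, 25, 30, 32, 35, 40]
Total comparisons: 10

The merged array is [4, 10, 10, 16, 19, 20, 25, 30, 32, 35, 40], requiring 10 comparisons. The merge step runs in O(n) time where n is the total number of elements.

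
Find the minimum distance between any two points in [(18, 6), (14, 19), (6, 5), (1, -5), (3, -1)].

Computing all pairwise distances among 5 points:

d((18, 6), (14, 19)) = 13.6015
d((18, 6), (6, 5)) = 12.0416
d((18, 6), (1, -5)) = 20.2485
d((18, 6), (3, -1)) = 16.5529
d((14, 19), (6, 5)) = 16.1245
d((14, 19), (1, -5)) = 27.2947
d((14, 19), (3, -1)) = 22.8254
d((6, 5), (1, -5)) = 11.1803
d((6, 5), (3, -1)) = 6.7082
d((1, -5), (3, -1)) = 4.4721 <-- minimum

Closest pair: (1, -5) and (3, -1) with distance 4.4721

The closest pair is (1, -5) and (3, -1) with Euclidean distance 4.4721. For 5 points, brute-force pairwise comparison is shown above. For large n, the divide-and-conquer algorithm (sort by x, recurse on halves, check the dividing strip) achieves O(n log n).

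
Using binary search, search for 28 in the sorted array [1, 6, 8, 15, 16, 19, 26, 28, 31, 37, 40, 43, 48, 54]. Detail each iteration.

Binary search for 28 in [1, 6, 8, 15, 16, 19, 26, 28, 31, 37, 40, 43, 48, 54]:

lo=0, hi=13, mid=6, arr[mid]=26 -> 26 < 28, search right half
lo=7, hi=13, mid=10, arr[mid]=40 -> 40 > 28, search left half
lo=7, hi=9, mid=8, arr[mid]=31 -> 31 > 28, search left half
lo=7, hi=7, mid=7, arr[mid]=28 -> Found target at index 7!

Binary search finds 28 at index 7 after 4 comparisons. The search repeatedly halves the search space by comparing with the middle element.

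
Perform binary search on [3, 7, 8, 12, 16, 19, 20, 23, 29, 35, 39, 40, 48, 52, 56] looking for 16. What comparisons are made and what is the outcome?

Binary search for 16 in [3, 7, 8, 12, 16, 19, 20, 23, 29, 35, 39, 40, 48, 52, 56]:

lo=0, hi=14, mid=7, arr[mid]=23 -> 23 > 16, search left half
lo=0, hi=6, mid=3, arr[mid]=12 -> 12 < 16, search right half
lo=4, hi=6, mid=5, arr[mid]=19 -> 19 > 16, search left half
lo=4, hi=4, mid=4, arr[mid]=16 -> Found target at index 4!

Binary search finds 16 at index 4 after 4 comparisons. The search repeatedly halves the search space by comparing with the middle element.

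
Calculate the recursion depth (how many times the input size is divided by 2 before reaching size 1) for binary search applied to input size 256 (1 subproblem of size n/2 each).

For divide and conquer with division factor 2:

Problem sizes at each level:
Level 0: 256
Level 1: 128
Level 2: 64
Level 3: 32
Level 4: 16
Level 5: 8
Level 6: 4
Level 7: 2
Level 8: 1

The root is level 0 and the size-1 base case is level 8 (the tree spans levels 0 through 8, i.e. 9 levels counting the root), so the depth is the number of divisions: log_2(256) = 8

The recursion tree depth is log_2(256) = 8. At each level, the problem size is divided by 2, so it takes 8 divisions to reduce to a base case of size 1. The algorithm makes 1 recursive call at each level.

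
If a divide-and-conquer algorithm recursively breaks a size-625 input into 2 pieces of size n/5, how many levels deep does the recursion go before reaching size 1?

For divide and conquer with division factor 5:

Problem sizes at each level:
Level 0: 625
Level 1: 125
Level 2: 25
Level 3: 5
Level 4: 1

The root is level 0 and the size-1 base case is level 4 (the tree spans levels 0 through 4, i.e. 5 levels counting the root), so the depth is the number of divisions: log_5(625) = 4

The recursion tree depth is log_5(625) = 4. At each level, the problem size is divided by 5, so it takes 4 divisions to reduce to a base case of size 1. The algorithm makes 2 recursive calls at each level.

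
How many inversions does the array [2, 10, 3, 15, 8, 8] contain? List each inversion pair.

Finding inversions in [2, 10, 3, 15, 8, 8]:

(1, 2): arr[1]=10 > arr[2]=3
(1, 4): arr[1]=10 > arr[4]=8
(1, 5): arr[1]=10 > arr[5]=8
(3, 4): arr[3]=15 > arr[4]=8
(3, 5): arr[3]=15 > arr[5]=8

Total inversions: 5

The array has 5 inversion(s): (1,2), (1,4), (1,5), (3,4), (3,5). Each pair (i,j) satisfies i < j and arr[i] > arr[j].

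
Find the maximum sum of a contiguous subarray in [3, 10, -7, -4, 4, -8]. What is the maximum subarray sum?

Using Kadane's algorithm on [3, 10, -7, -4, 4, -8]:

Scanning through the array:
Position 1 (value 10): max_ending_here = 13, max_so_far = 13
Position 2 (value -7): max_ending_here = 6, max_so_far = 13
Position 3 (value -4): max_ending_here = 2, max_so_far = 13
Position 4 (value 4): max_ending_here = 6, max_so_far = 13
Position 5 (value -8): max_ending_here = -2, max_so_far = 13

Maximum subarray: [3, 10]
Maximum sum: 13

The maximum subarray is [3, 10] with sum 13. This subarray runs from index 0 to index 1.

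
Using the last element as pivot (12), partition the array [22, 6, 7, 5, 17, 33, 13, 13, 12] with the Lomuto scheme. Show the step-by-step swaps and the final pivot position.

Lomuto partition with pivot = 12:

Initial array: [22, 6, 7, 5, 17, 33, 13, 13, 12]

arr[0]=22 > 12: no swap
arr[1]=6 <= 12: swap with position 0, array becomes [6, 22, 7, 5, 17, 33, 13, 13, 12]
arr[2]=7 <= 12: swap with position 1, array becomes [6, 7, 22, 5, 17, 33, 13, 13, 12]
arr[3]=5 <= 12: swap with position 2, array becomes [6, 7, 5, 22, 17, 33, 13, 13, 12]
arr[4]=17 > 12: no swap
arr[5]=33 > 12: no swap
arr[6]=13 > 12: no swap
arr[7]=13 > 12: no swap

Place pivot at position 3: [6, 7, 5, 12, 17, 33, 13, 13, 22]
Pivot position: 3

After partitioning with pivot 12, the array becomes [6, 7, 5, 12, 17, 33, 13, 13, 22]. The pivot is placed at index 3. All elements to the left of the pivot are <= 12, and all elements to the right are > 12.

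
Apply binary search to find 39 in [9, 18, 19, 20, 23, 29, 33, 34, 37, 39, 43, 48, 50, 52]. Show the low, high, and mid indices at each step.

Binary search for 39 in [9, 18, 19, 20, 23, 29, 33, 34, 37, 39, 43, 48, 50, 52]:

lo=0, hi=13, mid=6, arr[mid]=33 -> 33 < 39, search right half
lo=7, hi=13, mid=10, arr[mid]=43 -> 43 > 39, search left half
lo=7, hi=9, mid=8, arr[mid]=37 -> 37 < 39, search right half
lo=9, hi=9, mid=9, arr[mid]=39 -> Found target at index 9!

Binary search finds 39 at index 9 after 4 comparisons. The search repeatedly halves the search space by comparing with the middle element.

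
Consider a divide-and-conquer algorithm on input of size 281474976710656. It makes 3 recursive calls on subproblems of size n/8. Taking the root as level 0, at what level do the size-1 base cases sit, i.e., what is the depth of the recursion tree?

For divide and conquer with division factor 8:

Problem sizes at each level:
Level 0: 281474976710656
Level 1: 35184372088832
Level 2: 4398046511104
Level 3: 549755813888
Level 4: 68719476736
Level 5: 8589934592
Level 6: 1073741824
Level 7: 134217728
Level 8: 16777216
Level 9: 2097152
Level 10: 262144
Level 11: 32768
Level 12: 4096
Level 13: 512
Level 14: 64
Level 15: 8
Level 16: 1

The root is level 0 and the size-1 base case is level 16 (the tree spans levels 0 through 16, i.e. 17 levels counting the root), so the depth is the number of divisions: log_8(281474976710656) = 16

The recursion tree depth is log_8(281474976710656) = 16. At each level, the problem size is divided by 8, so it takes 16 divisions to reduce to a base case of size 1. The algorithm makes 3 recursive calls at each level.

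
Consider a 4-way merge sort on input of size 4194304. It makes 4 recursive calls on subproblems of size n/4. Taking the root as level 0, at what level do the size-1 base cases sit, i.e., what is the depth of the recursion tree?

For divide and conquer with division factor 4:

Problem sizes at each level:
Level 0: 4194304
Level 1: 1048576
Level 2: 262144
Level 3: 65536
Level 4: 16384
Level 5: 4096
Level 6: 1024
Level 7: 256
Level 8: 64
Level 9: 16
Level 10: 4
Level 11: 1

The root is level 0 and the size-1 base case is level 11 (the tree spans levels 0 through 11, i.e. 12 levels counting the root), so the depth is the number of divisions: log_4(4194304) = 11

The recursion tree depth is log_4(4194304) = 11. At each level, the problem size is divided by 4, so it takes 11 divisions to reduce to a base case of size 1. The algorithm makes 4 recursive calls at each level.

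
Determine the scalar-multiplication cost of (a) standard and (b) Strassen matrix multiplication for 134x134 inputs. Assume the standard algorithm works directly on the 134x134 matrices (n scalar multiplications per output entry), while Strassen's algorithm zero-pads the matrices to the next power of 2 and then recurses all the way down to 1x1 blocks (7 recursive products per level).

Matrix multiplication for 134x134 matrices:

Strassen's algorithm requires power-of-2 dimensions. Pad 134x134 to 256x256 (next power of 2).

Standard algorithm: 134^3 = 2406104 multiplications
Strassen's algorithm: 7^(log2(256)) = 7^8 = 5764801 multiplications
Difference: 2406104 - 5764801 = -3358697 (Strassen uses MORE here due to padding overhead — for small or just-over-power-of-2 n, padding can outweigh the per-level savings)

Standard: 2406104 multiplications (134^3). Strassen: 5764801 multiplications (7^8, after padding to 256x256). Strassen reduces 8 recursive multiplications to 7 at each level.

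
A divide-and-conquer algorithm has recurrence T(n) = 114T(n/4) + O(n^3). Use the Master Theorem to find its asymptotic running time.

Master Theorem for T(n) = 114T(n/4) + O(n^3):

a = 114, b = 4, c = 3
log_b(a) = log_4(114) = 3.4164

Case 1: c = 3 < log_4(114) = 3.4164
T(n) = O(n^(log_4 114))

For T(n) = 114T(n/4) + O(n^3): log_4(114) = 3.4164. This is Case 1 of the Master Theorem (c < log_b(a), work dominated by leaves), giving O(n^(log_4 114)).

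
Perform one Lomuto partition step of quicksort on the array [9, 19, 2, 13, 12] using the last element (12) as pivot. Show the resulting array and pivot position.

Lomuto partition with pivot = 12:

Initial array: [9, 19, 2, 13, 12]

arr[0]=9 <= 12: swap with position 0, array becomes [9, 19, 2, 13, 12]
arr[1]=19 > 12: no swap
arr[2]=2 <= 12: swap with position 1, array becomes [9, 2, 19, 13, 12]
arr[3]=13 > 12: no swap

Place pivot at position 2: [9, 2, 12, 13, 19]
Pivot position: 2

After partitioning with pivot 12, the array becomes [9, 2, 12, 13, 19]. The pivot is placed at index 2. All elements to the left of the pivot are <= 12, and all elements to the right are > 12.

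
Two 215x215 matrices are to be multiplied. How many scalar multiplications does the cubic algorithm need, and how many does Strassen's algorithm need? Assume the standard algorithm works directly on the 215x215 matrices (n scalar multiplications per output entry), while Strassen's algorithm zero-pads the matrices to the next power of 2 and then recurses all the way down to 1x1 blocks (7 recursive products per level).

Matrix multiplication for 215x215 matrices:

Strassen's algorithm requires power-of-2 dimensions. Pad 215x215 to 256x256 (next power of 2).

Standard algorithm: 215^3 = 9938375 multiplications
Strassen's algorithm: 7^(log2(256)) = 7^8 = 5764801 multiplications
Savings: 9938375 - 5764801 = 4173574 multiplications

Standard: 9938375 multiplications (215^3). Strassen: 5764801 multiplications (7^8, after padding to 256x256). Strassen reduces 8 recursive multiplications to 7 at each level.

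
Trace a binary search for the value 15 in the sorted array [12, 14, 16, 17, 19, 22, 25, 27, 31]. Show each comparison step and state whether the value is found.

Binary search for 15 in [12, 14, 16, 17, 19, 22, 25, 27, 31]:

lo=0, hi=8, mid=4, arr[mid]=19 -> 19 > 15, search left half
lo=0, hi=3, mid=1, arr[mid]=14 -> 14 < 15, search right half
lo=2, hi=3, mid=2, arr[mid]=16 -> 16 > 15, search left half
lo=2 > hi=1, target 15 not found

Binary search determines that 15 is not in the array after 3 comparisons. The search space was exhausted without finding the target.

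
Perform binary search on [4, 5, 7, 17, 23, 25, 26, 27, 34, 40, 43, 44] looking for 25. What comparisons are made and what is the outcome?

Binary search for 25 in [4, 5, 7, 17, 23, 25, 26, 27, 34, 40, 43, 44]:

lo=0, hi=11, mid=5, arr[mid]=25 -> Found target at index 5!

Binary search finds 25 at index 5 after 1 comparisons. The search repeatedly halves the search space by comparing with the middle element.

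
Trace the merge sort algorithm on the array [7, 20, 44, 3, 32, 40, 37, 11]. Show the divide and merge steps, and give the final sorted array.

Merge sort trace:

Split: [7, 20, 44, 3, 32, 40, 37, 11] -> [7, 20, 44, 3] and [32, 40, 37, 11]
  Split: [7, 20, 44, 3] -> [7, 20] and [44, 3]
    Split: [7, 20] -> [7] and [20]
    Merge: [7] + [20] -> [7, 20]
    Split: [44, 3] -> [44] and [3]
    Merge: [44] + [3] -> [3, 44]
  Merge: [7, 20] + [3, 44] -> [3, 7, 20, 44]
  Split: [32, 40, 37, 11] -> [32, 40] and [37, 11]
    Split: [32, 40] -> [32] and [40]
    Merge: [32] + [40] -> [32, 40]
    Split: [37, 11] -> [37] and [11]
    Merge: [37] + [11] -> [11, 37]
  Merge: [32, 40] + [11, 37] -> [11, 32, 37, 40]
Merge: [3, 7, 20, 44] + [11, 32, 37, 40] -> [3, 7, 11, 20, 32, 37, 40, 44]

Final sorted array: [3, 7, 11, 20, 32, 37, 40, 44]

The merge sort proceeds by recursively splitting the array and merging sorted halves.
After all merges, the sorted array is [3, 7, 11, 20, 32, 37, 40, 44].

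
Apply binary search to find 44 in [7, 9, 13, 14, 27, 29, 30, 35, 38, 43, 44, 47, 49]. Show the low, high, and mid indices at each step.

Binary search for 44 in [7, 9, 13, 14, 27, 29, 30, 35, 38, 43, 44, 47, 49]:

lo=0, hi=12, mid=6, arr[mid]=30 -> 30 < 44, search right half
lo=7, hi=12, mid=9, arr[mid]=43 -> 43 < 44, search right half
lo=10, hi=12, mid=11, arr[mid]=47 -> 47 > 44, search left half
lo=10, hi=10, mid=10, arr[mid]=44 -> Found target at index 10!

Binary search finds 44 at index 10 after 4 comparisons. The search repeatedly halves the search space by comparing with the middle element.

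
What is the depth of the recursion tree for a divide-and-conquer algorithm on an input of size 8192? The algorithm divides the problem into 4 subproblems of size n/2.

For divide and conquer with division factor 2:

Problem sizes at each level:
Level 0: 8192
Level 1: 4096
Level 2: 2048
Level 3: 1024
Level 4: 512
Level 5: 256
Level 6: 128
Level 7: 64
Level 8: 32
Level 9: 16
Level 10: 8
Level 11: 4
Level 12: 2
Level 13: 1

The root is level 0 and the size-1 base case is level 13 (the tree spans levels 0 through 13, i.e. 14 levels counting the root), so the depth is the number of divisions: log_2(8192) = 13

The recursion tree depth is log_2(8192) = 13. At each level, the problem size is divided by 2, so it takes 13 divisions to reduce to a base case of size 1. The algorithm makes 4 recursive calls at each level.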